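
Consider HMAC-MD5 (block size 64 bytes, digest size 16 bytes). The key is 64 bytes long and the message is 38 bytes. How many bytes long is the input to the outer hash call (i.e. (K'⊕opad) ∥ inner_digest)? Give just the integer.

80

Key is 64 ≤ 64 bytes, zero-padded: |K'| = 64.
Outer input = (K'⊕opad) ∥ H(inner) → 64 + 16 = 80 bytes.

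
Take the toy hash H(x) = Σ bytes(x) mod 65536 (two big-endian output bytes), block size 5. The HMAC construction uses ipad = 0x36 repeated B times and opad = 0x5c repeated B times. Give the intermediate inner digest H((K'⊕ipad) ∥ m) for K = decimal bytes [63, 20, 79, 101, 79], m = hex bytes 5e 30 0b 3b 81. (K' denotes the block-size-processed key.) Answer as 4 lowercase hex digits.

02c5

Key decimal bytes [63, 20, 79, 101, 79] = 3f 14 4f 65 4f is exactly B = 5 bytes: K' = 3f 14 4f 65 4f.
K' ⊕ ipad = 09 22 79 53 79.
Inner input = 09 22 79 53 79 ∥ 5e 30 0b 3b 81.
Inner hash: sum = 9+34+121+83+121+94+48+11+59+129 = 709 → 02 c5.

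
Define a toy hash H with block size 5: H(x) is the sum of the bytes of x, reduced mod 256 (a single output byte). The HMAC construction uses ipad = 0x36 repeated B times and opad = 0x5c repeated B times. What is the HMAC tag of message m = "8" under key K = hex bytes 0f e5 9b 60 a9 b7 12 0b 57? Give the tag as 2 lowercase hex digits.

14

Key hex bytes 0f e5 9b 60 a9 b7 12 0b 57 is 9 bytes > B = 5, so hash it first: H(key) = c3, then zero-pad to 5 bytes: K' = c3 00 00 00 00.
K' ⊕ ipad = f5 36 36 36 36.  K' ⊕ opad = 9f 5c 5c 5c 5c.
Inner input = (K'⊕ipad) ∥ m = f5 36 36 36 36 ∥ 38.
Inner hash: sum = 245+54+54+54+54+56 = 517; mod 256 = 5 → 05.
Outer input = (K'⊕opad) ∥ inner = 9f 5c 5c 5c 5c ∥ 05.
Outer hash (tag): sum = 159+92+92+92+92+5 = 532; mod 256 = 20 → 14.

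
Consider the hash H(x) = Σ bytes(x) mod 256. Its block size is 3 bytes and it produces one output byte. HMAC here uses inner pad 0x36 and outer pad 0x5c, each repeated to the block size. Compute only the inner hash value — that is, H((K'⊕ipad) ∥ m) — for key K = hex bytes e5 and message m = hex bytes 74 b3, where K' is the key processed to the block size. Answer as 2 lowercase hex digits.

66

Key hex bytes e5 is 1 byte ≤ B = 3; zero-pad to 3 bytes: K' = e5 00 00.
K' ⊕ ipad = d3 36 36.
Inner input = d3 36 36 ∥ 74 b3.
Inner hash: sum = 211+54+54+116+179 = 614; mod 256 = 102 → 66.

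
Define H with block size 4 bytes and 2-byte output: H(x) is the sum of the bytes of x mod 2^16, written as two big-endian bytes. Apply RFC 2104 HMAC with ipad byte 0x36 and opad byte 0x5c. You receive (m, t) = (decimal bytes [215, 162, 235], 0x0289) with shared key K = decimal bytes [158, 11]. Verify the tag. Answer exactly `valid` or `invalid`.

Key decimal bytes [158, 11] = 9e 0b is 2 bytes ≤ B = 4; zero-pad to 4 bytes: K' = 9e 0b 00 00.
K' ⊕ ipad = a8 3d 36 36; K' ⊕ opad = c2 57 5c 5c.
Inner hash: sum = 168+61+54+54+215+162+235 = 949 → 03 b5.
Outer hash (recomputed tag): sum = 194+87+92+92+3+181 = 649 → 02 89.
Recomputed tag = 0289; claimed = 0289 → match.

valid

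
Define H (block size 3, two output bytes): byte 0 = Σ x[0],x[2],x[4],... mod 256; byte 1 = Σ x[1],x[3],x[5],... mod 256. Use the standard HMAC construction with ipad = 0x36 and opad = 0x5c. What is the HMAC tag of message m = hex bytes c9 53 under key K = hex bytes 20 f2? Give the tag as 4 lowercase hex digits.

654d

Key hex bytes 20 f2 is 2 bytes ≤ B = 3; zero-pad to 3 bytes: K' = 20 f2 00.
K' ⊕ ipad = 16 c4 36.  K' ⊕ opad = 7c ae 5c.
Inner input = (K'⊕ipad) ∥ m = 16 c4 36 ∥ c9 53.
Inner hash: even-index sum = 159 mod 256 = 159; odd-index sum = 397 mod 256 = 141 → 9f 8d.
Outer input = (K'⊕opad) ∥ inner = 7c ae 5c ∥ 9f 8d.
Outer hash (tag): even-index sum = 357 mod 256 = 101; odd-index sum = 333 mod 256 = 77 → 65 4d.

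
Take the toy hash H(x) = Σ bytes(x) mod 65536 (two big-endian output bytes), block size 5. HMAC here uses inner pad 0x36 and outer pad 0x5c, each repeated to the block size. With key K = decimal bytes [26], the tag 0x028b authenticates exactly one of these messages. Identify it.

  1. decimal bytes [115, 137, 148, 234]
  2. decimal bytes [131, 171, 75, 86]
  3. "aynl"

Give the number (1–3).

2

Key decimal bytes [26] = 1a is 1 byte ≤ B = 5; zero-pad to 5 bytes: K' = 1a 00 00 00 00.
K' ⊕ ipad = 2c 36 36 36 36; K' ⊕ opad = 46 5c 5c 5c 5c.
m1: inner = H(2c 36 36 36 36 73 89 94 ea) = 03 7e; tag = H(46 5c 5c 5c 5c 03 7e) = 0237
m2: inner = H(2c 36 36 36 36 83 ab 4b 56) = 02 d3; tag = H(46 5c 5c 5c 5c 02 d3) = 028b ← matches
m3: inner = H(2c 36 36 36 36 61 79 6e 6c) = 02 b8; tag = H(46 5c 5c 5c 5c 02 b8) = 0270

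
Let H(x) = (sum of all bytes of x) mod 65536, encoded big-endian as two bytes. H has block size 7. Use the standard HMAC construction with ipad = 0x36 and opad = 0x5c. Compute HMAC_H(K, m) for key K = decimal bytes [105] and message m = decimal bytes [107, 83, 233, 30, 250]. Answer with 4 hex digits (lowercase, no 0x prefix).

Key decimal bytes [105] = 69 is 1 byte ≤ B = 7; zero-pad to 7 bytes: K' = 69 00 00 00 00 00 00.
K' ⊕ ipad = 5f 36 36 36 36 36 36.  K' ⊕ opad = 35 5c 5c 5c 5c 5c 5c.
Inner input = (K'⊕ipad) ∥ m = 5f 36 36 36 36 36 36 ∥ 6b 53 e9 1e fa.
Inner hash: sum = 95+54+54+54+54+54+54+107+83+233+30+250 = 1122 → 04 62.
Outer input = (K'⊕opad) ∥ inner = 35 5c 5c 5c 5c 5c 5c ∥ 04 62.
Outer hash (tag): sum = 53+92+92+92+92+92+92+4+98 = 707 → 02 c3.

02c3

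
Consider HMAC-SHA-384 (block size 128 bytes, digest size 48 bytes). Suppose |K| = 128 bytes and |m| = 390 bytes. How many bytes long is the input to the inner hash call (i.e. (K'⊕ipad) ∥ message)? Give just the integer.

Key is 128 ≤ 128 bytes, zero-padded: |K'| = 128.
Inner input = (K'⊕ipad) ∥ m → 128 + 390 = 518 bytes.

518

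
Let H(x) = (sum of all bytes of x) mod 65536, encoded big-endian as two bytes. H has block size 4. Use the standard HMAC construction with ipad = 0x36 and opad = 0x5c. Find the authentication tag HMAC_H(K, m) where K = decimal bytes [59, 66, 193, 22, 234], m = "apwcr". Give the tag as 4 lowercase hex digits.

023f

Key decimal bytes [59, 66, 193, 22, 234] = 3b 42 c1 16 ea is 5 bytes > B = 4, so hash it first: H(key) = 02 3e, then zero-pad to 4 bytes: K' = 02 3e 00 00.
K' ⊕ ipad = 34 08 36 36.  K' ⊕ opad = 5e 62 5c 5c.
Inner input = (K'⊕ipad) ∥ m = 34 08 36 36 ∥ 61 70 77 63 72.
Inner hash: sum = 52+8+54+54+97+112+119+99+114 = 709 → 02 c5.
Outer input = (K'⊕opad) ∥ inner = 5e 62 5c 5c ∥ 02 c5.
Outer hash (tag): sum = 94+98+92+92+2+197 = 575 → 02 3f.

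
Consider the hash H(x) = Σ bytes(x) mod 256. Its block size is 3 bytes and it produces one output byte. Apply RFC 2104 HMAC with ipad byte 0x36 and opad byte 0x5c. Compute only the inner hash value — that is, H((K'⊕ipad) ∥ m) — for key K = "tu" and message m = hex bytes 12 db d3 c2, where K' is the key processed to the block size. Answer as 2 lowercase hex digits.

Key "tu" = 74 75 is 2 bytes ≤ B = 3; zero-pad to 3 bytes: K' = 74 75 00.
K' ⊕ ipad = 42 43 36.
Inner input = 42 43 36 ∥ 12 db d3 c2.
Inner hash: sum = 66+67+54+18+219+211+194 = 829; mod 256 = 61 → 3d.

3d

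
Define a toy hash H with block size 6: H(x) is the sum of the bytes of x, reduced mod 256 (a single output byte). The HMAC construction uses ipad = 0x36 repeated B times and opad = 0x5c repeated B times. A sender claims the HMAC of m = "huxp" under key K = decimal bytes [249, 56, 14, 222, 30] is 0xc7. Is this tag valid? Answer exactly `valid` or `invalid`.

invalid

Key decimal bytes [249, 56, 14, 222, 30] = f9 38 0e de 1e is 5 bytes ≤ B = 6; zero-pad to 6 bytes: K' = f9 38 0e de 1e 00.
K' ⊕ ipad = cf 0e 38 e8 28 36; K' ⊕ opad = a5 64 52 82 42 5c.
Inner hash: sum = 207+14+56+232+40+54+104+117+120+112 = 1056; mod 256 = 32 → 20.
Outer hash (recomputed tag): sum = 165+100+82+130+66+92+32 = 667; mod 256 = 155 → 9b.
Recomputed tag = 9b; claimed = c7 → mismatch.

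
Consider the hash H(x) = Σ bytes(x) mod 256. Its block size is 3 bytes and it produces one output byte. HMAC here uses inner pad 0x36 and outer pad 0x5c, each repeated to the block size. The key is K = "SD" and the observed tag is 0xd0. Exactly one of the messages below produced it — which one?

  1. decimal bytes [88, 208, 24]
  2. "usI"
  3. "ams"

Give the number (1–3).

Key "SD" = 53 44 is 2 bytes ≤ B = 3; zero-pad to 3 bytes: K' = 53 44 00.
K' ⊕ ipad = 65 72 36; K' ⊕ opad = 0f 18 5c.
m1: inner = H(65 72 36 58 d0 18) = 4d; tag = H(0f 18 5c 4d) = d0 ← matches
m2: inner = H(65 72 36 75 73 49) = 3e; tag = H(0f 18 5c 3e) = c1
m3: inner = H(65 72 36 61 6d 73) = 4e; tag = H(0f 18 5c 4e) = d1

1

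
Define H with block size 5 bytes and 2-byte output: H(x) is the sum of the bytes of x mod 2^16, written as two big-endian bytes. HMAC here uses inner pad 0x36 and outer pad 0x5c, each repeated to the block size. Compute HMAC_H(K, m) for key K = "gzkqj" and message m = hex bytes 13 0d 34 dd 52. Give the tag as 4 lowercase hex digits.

011e

Key "gzkqj" = 67 7a 6b 71 6a is exactly B = 5 bytes: K' = 67 7a 6b 71 6a.
K' ⊕ ipad = 51 4c 5d 47 5c.  K' ⊕ opad = 3b 26 37 2d 36.
Inner input = (K'⊕ipad) ∥ m = 51 4c 5d 47 5c ∥ 13 0d 34 dd 52.
Inner hash: sum = 81+76+93+71+92+19+13+52+221+82 = 800 → 03 20.
Outer input = (K'⊕opad) ∥ inner = 3b 26 37 2d 36 ∥ 03 20.
Outer hash (tag): sum = 59+38+55+45+54+3+32 = 286 → 01 1e.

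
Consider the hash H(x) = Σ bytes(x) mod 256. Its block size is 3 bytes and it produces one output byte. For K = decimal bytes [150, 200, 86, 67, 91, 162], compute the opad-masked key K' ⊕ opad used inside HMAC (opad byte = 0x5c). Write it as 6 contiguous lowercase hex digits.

Key decimal bytes [150, 200, 86, 67, 91, 162] = 96 c8 56 43 5b a2 is 6 bytes > B = 3, so hash it first: H(key) = f4, then zero-pad to 3 bytes: K' = f4 00 00.
XOR each byte with 0x5c: f4⊕5c=a8, 00⊕5c=5c, 00⊕5c=5c.

a85c5c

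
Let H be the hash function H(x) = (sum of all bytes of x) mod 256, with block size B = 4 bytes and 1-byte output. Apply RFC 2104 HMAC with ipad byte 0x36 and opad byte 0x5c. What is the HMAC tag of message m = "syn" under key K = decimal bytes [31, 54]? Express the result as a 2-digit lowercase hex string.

Key decimal bytes [31, 54] = 1f 36 is 2 bytes ≤ B = 4; zero-pad to 4 bytes: K' = 1f 36 00 00.
K' ⊕ ipad = 29 00 36 36.  K' ⊕ opad = 43 6a 5c 5c.
Inner input = (K'⊕ipad) ∥ m = 29 00 36 36 ∥ 73 79 6e.
Inner hash: sum = 41+0+54+54+115+121+110 = 495; mod 256 = 239 → ef.
Outer input = (K'⊕opad) ∥ inner = 43 6a 5c 5c ∥ ef.
Outer hash (tag): sum = 67+106+92+92+239 = 596; mod 256 = 84 → 54.

54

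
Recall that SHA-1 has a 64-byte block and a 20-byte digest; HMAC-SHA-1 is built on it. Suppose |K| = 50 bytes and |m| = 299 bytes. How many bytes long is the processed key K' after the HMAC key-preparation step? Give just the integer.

Key is 50 ≤ 64 bytes, zero-padded: |K'| = 64.

64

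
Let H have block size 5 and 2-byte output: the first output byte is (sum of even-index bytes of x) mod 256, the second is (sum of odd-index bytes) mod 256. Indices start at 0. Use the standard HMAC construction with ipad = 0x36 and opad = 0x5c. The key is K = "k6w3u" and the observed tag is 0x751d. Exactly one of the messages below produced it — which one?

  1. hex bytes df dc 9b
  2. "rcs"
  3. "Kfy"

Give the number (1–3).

2

Key "k6w3u" = 6b 36 77 33 75 is exactly B = 5 bytes: K' = 6b 36 77 33 75.
K' ⊕ ipad = 5d 00 41 05 43; K' ⊕ opad = 37 6a 2b 6f 29.
m1: inner = H(5d 00 41 05 43 df dc 9b) = bd 7f; tag = H(37 6a 2b 6f 29 bd 7f) = 0a96
m2: inner = H(5d 00 41 05 43 72 63 73) = 44 ea; tag = H(37 6a 2b 6f 29 44 ea) = 751d ← matches
m3: inner = H(5d 00 41 05 43 4b 66 79) = 47 c9; tag = H(37 6a 2b 6f 29 47 c9) = 5420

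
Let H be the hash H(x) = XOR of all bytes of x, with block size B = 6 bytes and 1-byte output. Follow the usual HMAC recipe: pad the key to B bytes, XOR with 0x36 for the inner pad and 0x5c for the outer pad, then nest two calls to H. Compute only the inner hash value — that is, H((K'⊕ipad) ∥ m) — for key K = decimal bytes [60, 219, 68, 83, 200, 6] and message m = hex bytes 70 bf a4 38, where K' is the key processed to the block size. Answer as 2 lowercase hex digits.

Key decimal bytes [60, 219, 68, 83, 200, 6] = 3c db 44 53 c8 06 is exactly B = 6 bytes: K' = 3c db 44 53 c8 06.
K' ⊕ ipad = 0a ed 72 65 fe 30.
Inner input = 0a ed 72 65 fe 30 ∥ 70 bf a4 38.
Inner hash: XOR 0a⊕ed⊕72⊕65⊕fe⊕30⊕70⊕bf⊕a4⊕38 = 6d.

6d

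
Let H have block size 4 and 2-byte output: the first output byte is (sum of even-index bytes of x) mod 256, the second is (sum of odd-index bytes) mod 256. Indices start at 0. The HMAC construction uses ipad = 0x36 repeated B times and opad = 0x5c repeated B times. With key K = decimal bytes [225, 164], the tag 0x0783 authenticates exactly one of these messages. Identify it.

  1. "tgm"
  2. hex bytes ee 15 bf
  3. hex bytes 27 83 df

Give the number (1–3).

1

Key decimal bytes [225, 164] = e1 a4 is 2 bytes ≤ B = 4; zero-pad to 4 bytes: K' = e1 a4 00 00.
K' ⊕ ipad = d7 92 36 36; K' ⊕ opad = bd f8 5c 5c.
m1: inner = H(d7 92 36 36 74 67 6d) = ee 2f; tag = H(bd f8 5c 5c ee 2f) = 0783 ← matches
m2: inner = H(d7 92 36 36 ee 15 bf) = ba dd; tag = H(bd f8 5c 5c ba dd) = d331
m3: inner = H(d7 92 36 36 27 83 df) = 13 4b; tag = H(bd f8 5c 5c 13 4b) = 2c9f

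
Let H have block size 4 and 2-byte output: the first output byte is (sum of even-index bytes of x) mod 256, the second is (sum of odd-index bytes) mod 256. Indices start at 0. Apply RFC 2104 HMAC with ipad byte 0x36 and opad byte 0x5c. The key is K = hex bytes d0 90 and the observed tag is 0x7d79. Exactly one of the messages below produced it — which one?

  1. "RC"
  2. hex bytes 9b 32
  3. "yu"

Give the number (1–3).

3

Key hex bytes d0 90 is 2 bytes ≤ B = 4; zero-pad to 4 bytes: K' = d0 90 00 00.
K' ⊕ ipad = e6 a6 36 36; K' ⊕ opad = 8c cc 5c 5c.
m1: inner = H(e6 a6 36 36 52 43) = 6e 1f; tag = H(8c cc 5c 5c 6e 1f) = 5647
m2: inner = H(e6 a6 36 36 9b 32) = b7 0e; tag = H(8c cc 5c 5c b7 0e) = 9f36
m3: inner = H(e6 a6 36 36 79 75) = 95 51; tag = H(8c cc 5c 5c 95 51) = 7d79 ← matches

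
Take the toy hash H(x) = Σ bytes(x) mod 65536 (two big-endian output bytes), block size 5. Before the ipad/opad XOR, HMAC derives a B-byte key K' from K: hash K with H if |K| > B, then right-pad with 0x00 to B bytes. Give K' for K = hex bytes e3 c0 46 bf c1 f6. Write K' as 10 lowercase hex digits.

045f000000

|K| = 6 > B = 5, so first hash the key.
H(K): sum = 227+192+70+191+193+246 = 1119 → 04 5f.
Zero-pad H(K) = 04 5f to 5 bytes: K' = 04 5f 00 00 00.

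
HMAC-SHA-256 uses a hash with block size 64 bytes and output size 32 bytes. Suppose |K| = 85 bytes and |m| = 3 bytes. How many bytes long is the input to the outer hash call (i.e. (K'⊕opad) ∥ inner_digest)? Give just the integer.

Key is 85 > 64 bytes, so it is hashed to 32 bytes then zero-padded to 64: |K'| = 64.
Outer input = (K'⊕opad) ∥ H(inner) → 64 + 32 = 96 bytes.

96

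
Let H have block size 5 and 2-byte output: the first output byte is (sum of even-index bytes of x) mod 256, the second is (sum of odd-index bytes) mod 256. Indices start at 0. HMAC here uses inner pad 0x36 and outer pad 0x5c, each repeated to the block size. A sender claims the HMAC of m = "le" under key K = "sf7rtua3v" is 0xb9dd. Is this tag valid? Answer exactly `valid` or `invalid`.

invalid

Key "sf7rtua3v" = 73 66 37 72 74 75 61 33 76 is 9 bytes > B = 5, so hash it first: H(key) = f5 80, then zero-pad to 5 bytes: K' = f5 80 00 00 00.
K' ⊕ ipad = c3 b6 36 36 36; K' ⊕ opad = a9 dc 5c 5c 5c.
Inner hash: even-index sum = 404 mod 256 = 148; odd-index sum = 344 mod 256 = 88 → 94 58.
Outer hash (recomputed tag): even-index sum = 441 mod 256 = 185; odd-index sum = 460 mod 256 = 204 → b9 cc.
Recomputed tag = b9cc; claimed = b9dd → mismatch.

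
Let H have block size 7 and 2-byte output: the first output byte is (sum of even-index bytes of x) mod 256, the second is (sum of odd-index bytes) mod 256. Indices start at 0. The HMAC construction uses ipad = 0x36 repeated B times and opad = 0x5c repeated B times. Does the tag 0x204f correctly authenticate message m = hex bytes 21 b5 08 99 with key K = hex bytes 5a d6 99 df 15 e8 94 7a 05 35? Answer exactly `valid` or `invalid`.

valid

Key hex bytes 5a d6 99 df 15 e8 94 7a 05 35 is 10 bytes > B = 7, so hash it first: H(key) = a1 4c, then zero-pad to 7 bytes: K' = a1 4c 00 00 00 00 00.
K' ⊕ ipad = 97 7a 36 36 36 36 36; K' ⊕ opad = fd 10 5c 5c 5c 5c 5c.
Inner hash: even-index sum = 647 mod 256 = 135; odd-index sum = 271 mod 256 = 15 → 87 0f.
Outer hash (recomputed tag): even-index sum = 544 mod 256 = 32; odd-index sum = 335 mod 256 = 79 → 20 4f.
Recomputed tag = 204f; claimed = 204f → match.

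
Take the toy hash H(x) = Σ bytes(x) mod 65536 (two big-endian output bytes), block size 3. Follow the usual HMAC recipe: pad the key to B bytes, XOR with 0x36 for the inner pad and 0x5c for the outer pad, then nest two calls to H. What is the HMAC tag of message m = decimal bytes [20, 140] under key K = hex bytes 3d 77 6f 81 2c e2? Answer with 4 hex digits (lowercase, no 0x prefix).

0237

Key hex bytes 3d 77 6f 81 2c e2 is 6 bytes > B = 3, so hash it first: H(key) = 02 b2, then zero-pad to 3 bytes: K' = 02 b2 00.
K' ⊕ ipad = 34 84 36.  K' ⊕ opad = 5e ee 5c.
Inner input = (K'⊕ipad) ∥ m = 34 84 36 ∥ 14 8c.
Inner hash: sum = 52+132+54+20+140 = 398 → 01 8e.
Outer input = (K'⊕opad) ∥ inner = 5e ee 5c ∥ 01 8e.
Outer hash (tag): sum = 94+238+92+1+142 = 567 → 02 37.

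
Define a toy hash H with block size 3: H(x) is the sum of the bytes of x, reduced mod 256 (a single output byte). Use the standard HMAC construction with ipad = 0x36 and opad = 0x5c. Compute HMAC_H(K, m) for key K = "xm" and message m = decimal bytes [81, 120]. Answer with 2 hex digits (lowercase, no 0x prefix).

59

Key "xm" = 78 6d is 2 bytes ≤ B = 3; zero-pad to 3 bytes: K' = 78 6d 00.
K' ⊕ ipad = 4e 5b 36.  K' ⊕ opad = 24 31 5c.
Inner input = (K'⊕ipad) ∥ m = 4e 5b 36 ∥ 51 78.
Inner hash: sum = 78+91+54+81+120 = 424; mod 256 = 168 → a8.
Outer input = (K'⊕opad) ∥ inner = 24 31 5c ∥ a8.
Outer hash (tag): sum = 36+49+92+168 = 345; mod 256 = 89 → 59.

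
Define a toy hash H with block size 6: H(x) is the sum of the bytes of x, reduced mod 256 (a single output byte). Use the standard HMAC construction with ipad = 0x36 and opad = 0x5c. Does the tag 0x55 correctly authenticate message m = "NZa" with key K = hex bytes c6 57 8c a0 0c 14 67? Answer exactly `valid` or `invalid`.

Key hex bytes c6 57 8c a0 0c 14 67 is 7 bytes > B = 6, so hash it first: H(key) = d0, then zero-pad to 6 bytes: K' = d0 00 00 00 00 00.
K' ⊕ ipad = e6 36 36 36 36 36; K' ⊕ opad = 8c 5c 5c 5c 5c 5c.
Inner hash: sum = 230+54+54+54+54+54+78+90+97 = 765; mod 256 = 253 → fd.
Outer hash (recomputed tag): sum = 140+92+92+92+92+92+253 = 853; mod 256 = 85 → 55.
Recomputed tag = 55; claimed = 55 → match.

valid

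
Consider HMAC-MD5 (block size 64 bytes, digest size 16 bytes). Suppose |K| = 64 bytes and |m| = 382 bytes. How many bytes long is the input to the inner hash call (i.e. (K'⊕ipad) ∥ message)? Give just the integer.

Key is 64 ≤ 64 bytes, zero-padded: |K'| = 64.
Inner input = (K'⊕ipad) ∥ m → 64 + 382 = 446 bytes.

446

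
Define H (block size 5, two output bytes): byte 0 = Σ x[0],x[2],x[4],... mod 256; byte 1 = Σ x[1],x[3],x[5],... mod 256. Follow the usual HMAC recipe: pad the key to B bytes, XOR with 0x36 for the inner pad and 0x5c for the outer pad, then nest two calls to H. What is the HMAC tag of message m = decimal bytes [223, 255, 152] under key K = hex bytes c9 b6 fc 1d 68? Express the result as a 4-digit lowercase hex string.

8b51

Key hex bytes c9 b6 fc 1d 68 is exactly B = 5 bytes: K' = c9 b6 fc 1d 68.
K' ⊕ ipad = ff 80 ca 2b 5e.  K' ⊕ opad = 95 ea a0 41 34.
Inner input = (K'⊕ipad) ∥ m = ff 80 ca 2b 5e ∥ df ff 98.
Inner hash: even-index sum = 806 mod 256 = 38; odd-index sum = 546 mod 256 = 34 → 26 22.
Outer input = (K'⊕opad) ∥ inner = 95 ea a0 41 34 ∥ 26 22.
Outer hash (tag): even-index sum = 395 mod 256 = 139; odd-index sum = 337 mod 256 = 81 → 8b 51.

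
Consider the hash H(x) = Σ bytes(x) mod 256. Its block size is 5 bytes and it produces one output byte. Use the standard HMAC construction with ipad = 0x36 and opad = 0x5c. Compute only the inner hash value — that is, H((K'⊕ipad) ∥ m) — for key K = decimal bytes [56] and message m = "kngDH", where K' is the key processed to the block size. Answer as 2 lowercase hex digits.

Key decimal bytes [56] = 38 is 1 byte ≤ B = 5; zero-pad to 5 bytes: K' = 38 00 00 00 00.
K' ⊕ ipad = 0e 36 36 36 36.
Inner input = 0e 36 36 36 36 ∥ 6b 6e 67 44 48.
Inner hash: sum = 14+54+54+54+54+107+110+103+68+72 = 690; mod 256 = 178 → b2.

b2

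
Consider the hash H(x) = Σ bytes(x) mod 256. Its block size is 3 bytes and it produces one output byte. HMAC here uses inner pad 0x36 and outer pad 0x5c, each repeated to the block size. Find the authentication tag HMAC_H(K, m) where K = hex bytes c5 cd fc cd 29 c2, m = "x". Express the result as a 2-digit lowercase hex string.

26

Key hex bytes c5 cd fc cd 29 c2 is 6 bytes > B = 3, so hash it first: H(key) = 46, then zero-pad to 3 bytes: K' = 46 00 00.
K' ⊕ ipad = 70 36 36.  K' ⊕ opad = 1a 5c 5c.
Inner input = (K'⊕ipad) ∥ m = 70 36 36 ∥ 78.
Inner hash: sum = 112+54+54+120 = 340; mod 256 = 84 → 54.
Outer input = (K'⊕opad) ∥ inner = 1a 5c 5c ∥ 54.
Outer hash (tag): sum = 26+92+92+84 = 294; mod 256 = 38 → 26.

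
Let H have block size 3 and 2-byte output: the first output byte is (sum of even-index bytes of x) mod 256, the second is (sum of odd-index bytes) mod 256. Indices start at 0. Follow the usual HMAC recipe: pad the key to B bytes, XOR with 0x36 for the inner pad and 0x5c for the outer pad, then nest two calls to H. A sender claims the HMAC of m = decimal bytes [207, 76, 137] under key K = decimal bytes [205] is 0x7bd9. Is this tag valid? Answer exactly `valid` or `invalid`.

valid

Key decimal bytes [205] = cd is 1 byte ≤ B = 3; zero-pad to 3 bytes: K' = cd 00 00.
K' ⊕ ipad = fb 36 36; K' ⊕ opad = 91 5c 5c.
Inner hash: even-index sum = 381 mod 256 = 125; odd-index sum = 398 mod 256 = 142 → 7d 8e.
Outer hash (recomputed tag): even-index sum = 379 mod 256 = 123; odd-index sum = 217 mod 256 = 217 → 7b d9.
Recomputed tag = 7bd9; claimed = 7bd9 → match.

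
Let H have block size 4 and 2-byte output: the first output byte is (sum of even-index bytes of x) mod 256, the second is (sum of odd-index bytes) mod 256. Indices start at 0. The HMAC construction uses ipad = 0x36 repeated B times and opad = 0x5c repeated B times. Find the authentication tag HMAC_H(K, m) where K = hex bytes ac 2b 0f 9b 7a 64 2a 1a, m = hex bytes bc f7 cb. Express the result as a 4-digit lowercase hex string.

Key hex bytes ac 2b 0f 9b 7a 64 2a 1a is 8 bytes > B = 4, so hash it first: H(key) = 5f 44, then zero-pad to 4 bytes: K' = 5f 44 00 00.
K' ⊕ ipad = 69 72 36 36.  K' ⊕ opad = 03 18 5c 5c.
Inner input = (K'⊕ipad) ∥ m = 69 72 36 36 ∥ bc f7 cb.
Inner hash: even-index sum = 550 mod 256 = 38; odd-index sum = 415 mod 256 = 159 → 26 9f.
Outer input = (K'⊕opad) ∥ inner = 03 18 5c 5c ∥ 26 9f.
Outer hash (tag): even-index sum = 133 mod 256 = 133; odd-index sum = 275 mod 256 = 19 → 85 13.

8513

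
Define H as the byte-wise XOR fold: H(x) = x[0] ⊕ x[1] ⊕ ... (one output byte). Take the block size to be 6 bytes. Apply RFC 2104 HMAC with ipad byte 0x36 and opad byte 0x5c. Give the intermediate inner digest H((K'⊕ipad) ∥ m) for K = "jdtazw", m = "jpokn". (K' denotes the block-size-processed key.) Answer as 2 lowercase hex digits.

Key "jdtazw" = 6a 64 74 61 7a 77 is exactly B = 6 bytes: K' = 6a 64 74 61 7a 77.
K' ⊕ ipad = 5c 52 42 57 4c 41.
Inner input = 5c 52 42 57 4c 41 ∥ 6a 70 6f 6b 6e.
Inner hash: XOR 5c⊕52⊕42⊕57⊕4c⊕41⊕6a⊕70⊕6f⊕6b⊕6e = 66.

66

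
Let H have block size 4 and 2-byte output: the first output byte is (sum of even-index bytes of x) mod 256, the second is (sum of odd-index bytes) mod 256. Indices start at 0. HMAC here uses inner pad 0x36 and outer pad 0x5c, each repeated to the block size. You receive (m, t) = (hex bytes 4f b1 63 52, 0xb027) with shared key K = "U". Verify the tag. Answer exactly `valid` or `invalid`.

Key "U" = 55 is 1 byte ≤ B = 4; zero-pad to 4 bytes: K' = 55 00 00 00.
K' ⊕ ipad = 63 36 36 36; K' ⊕ opad = 09 5c 5c 5c.
Inner hash: even-index sum = 331 mod 256 = 75; odd-index sum = 367 mod 256 = 111 → 4b 6f.
Outer hash (recomputed tag): even-index sum = 176 mod 256 = 176; odd-index sum = 295 mod 256 = 39 → b0 27.
Recomputed tag = b027; claimed = b027 → match.

valid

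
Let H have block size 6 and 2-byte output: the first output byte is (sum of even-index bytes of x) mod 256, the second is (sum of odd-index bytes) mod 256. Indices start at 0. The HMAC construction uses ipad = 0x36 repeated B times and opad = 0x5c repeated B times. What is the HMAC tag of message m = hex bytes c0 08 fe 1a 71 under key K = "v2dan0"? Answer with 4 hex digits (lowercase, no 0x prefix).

ad9a

Key "v2dan0" = 76 32 64 61 6e 30 is exactly B = 6 bytes: K' = 76 32 64 61 6e 30.
K' ⊕ ipad = 40 04 52 57 58 06.  K' ⊕ opad = 2a 6e 38 3d 32 6c.
Inner input = (K'⊕ipad) ∥ m = 40 04 52 57 58 06 ∥ c0 08 fe 1a 71.
Inner hash: even-index sum = 793 mod 256 = 25; odd-index sum = 131 mod 256 = 131 → 19 83.
Outer input = (K'⊕opad) ∥ inner = 2a 6e 38 3d 32 6c ∥ 19 83.
Outer hash (tag): even-index sum = 173 mod 256 = 173; odd-index sum = 410 mod 256 = 154 → ad 9a.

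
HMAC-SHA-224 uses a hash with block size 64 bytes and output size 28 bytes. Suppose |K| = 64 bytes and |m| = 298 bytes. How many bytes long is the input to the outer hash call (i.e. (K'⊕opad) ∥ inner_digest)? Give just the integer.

92

Key is 64 ≤ 64 bytes, zero-padded: |K'| = 64.
Outer input = (K'⊕opad) ∥ H(inner) → 64 + 28 = 92 bytes.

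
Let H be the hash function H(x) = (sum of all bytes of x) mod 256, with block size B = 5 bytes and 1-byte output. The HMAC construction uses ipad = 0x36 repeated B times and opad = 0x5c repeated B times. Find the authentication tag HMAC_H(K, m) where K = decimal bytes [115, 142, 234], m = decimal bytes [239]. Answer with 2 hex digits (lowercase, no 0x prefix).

Key decimal bytes [115, 142, 234] = 73 8e ea is 3 bytes ≤ B = 5; zero-pad to 5 bytes: K' = 73 8e ea 00 00.
K' ⊕ ipad = 45 b8 dc 36 36.  K' ⊕ opad = 2f d2 b6 5c 5c.
Inner input = (K'⊕ipad) ∥ m = 45 b8 dc 36 36 ∥ ef.
Inner hash: sum = 69+184+220+54+54+239 = 820; mod 256 = 52 → 34.
Outer input = (K'⊕opad) ∥ inner = 2f d2 b6 5c 5c ∥ 34.
Outer hash (tag): sum = 47+210+182+92+92+52 = 675; mod 256 = 163 → a3.

a3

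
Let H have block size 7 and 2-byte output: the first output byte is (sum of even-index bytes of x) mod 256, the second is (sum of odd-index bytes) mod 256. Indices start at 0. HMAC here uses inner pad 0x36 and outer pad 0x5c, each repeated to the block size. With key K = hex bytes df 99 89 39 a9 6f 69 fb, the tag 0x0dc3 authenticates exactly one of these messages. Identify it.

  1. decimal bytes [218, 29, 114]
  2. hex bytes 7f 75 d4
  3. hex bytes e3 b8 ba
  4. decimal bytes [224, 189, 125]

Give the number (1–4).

4

Key hex bytes df 99 89 39 a9 6f 69 fb is 8 bytes > B = 7, so hash it first: H(key) = 7a 3c, then zero-pad to 7 bytes: K' = 7a 3c 00 00 00 00 00.
K' ⊕ ipad = 4c 0a 36 36 36 36 36; K' ⊕ opad = 26 60 5c 5c 5c 5c 5c.
m1: inner = H(4c 0a 36 36 36 36 36 da 1d 72) = 0b c2; tag = H(26 60 5c 5c 5c 5c 5c 0b c2) = fc23
m2: inner = H(4c 0a 36 36 36 36 36 7f 75 d4) = 63 c9; tag = H(26 60 5c 5c 5c 5c 5c 63 c9) = 037b
m3: inner = H(4c 0a 36 36 36 36 36 e3 b8 ba) = a6 13; tag = H(26 60 5c 5c 5c 5c 5c a6 13) = 4dbe
m4: inner = H(4c 0a 36 36 36 36 36 e0 bd 7d) = ab d3; tag = H(26 60 5c 5c 5c 5c 5c ab d3) = 0dc3 ← matches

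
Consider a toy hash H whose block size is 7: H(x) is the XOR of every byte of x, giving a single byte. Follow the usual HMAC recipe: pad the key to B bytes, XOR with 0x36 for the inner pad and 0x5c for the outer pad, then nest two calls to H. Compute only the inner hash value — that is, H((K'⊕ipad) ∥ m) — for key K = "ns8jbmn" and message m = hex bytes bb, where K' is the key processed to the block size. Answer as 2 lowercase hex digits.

Key "ns8jbmn" = 6e 73 38 6a 62 6d 6e is exactly B = 7 bytes: K' = 6e 73 38 6a 62 6d 6e.
K' ⊕ ipad = 58 45 0e 5c 54 5b 58.
Inner input = 58 45 0e 5c 54 5b 58 ∥ bb.
Inner hash: XOR 58⊕45⊕0e⊕5c⊕54⊕5b⊕58⊕bb = a3.

a3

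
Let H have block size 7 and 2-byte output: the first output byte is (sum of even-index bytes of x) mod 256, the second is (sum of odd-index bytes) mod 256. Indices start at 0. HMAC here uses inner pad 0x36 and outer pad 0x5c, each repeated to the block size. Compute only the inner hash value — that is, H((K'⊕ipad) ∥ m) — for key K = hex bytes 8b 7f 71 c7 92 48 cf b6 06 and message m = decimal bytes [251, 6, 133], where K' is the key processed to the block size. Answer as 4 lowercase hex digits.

fd5e

Key hex bytes 8b 7f 71 c7 92 48 cf b6 06 is 9 bytes > B = 7, so hash it first: H(key) = 63 44, then zero-pad to 7 bytes: K' = 63 44 00 00 00 00 00.
K' ⊕ ipad = 55 72 36 36 36 36 36.
Inner input = 55 72 36 36 36 36 36 ∥ fb 06 85.
Inner hash: even-index sum = 253 mod 256 = 253; odd-index sum = 606 mod 256 = 94 → fd 5e.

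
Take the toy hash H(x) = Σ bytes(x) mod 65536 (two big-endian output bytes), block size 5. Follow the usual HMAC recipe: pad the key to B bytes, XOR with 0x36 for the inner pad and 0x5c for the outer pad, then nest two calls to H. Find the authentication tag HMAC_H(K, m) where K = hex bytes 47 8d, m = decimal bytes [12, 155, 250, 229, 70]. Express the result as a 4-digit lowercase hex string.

029e

Key hex bytes 47 8d is 2 bytes ≤ B = 5; zero-pad to 5 bytes: K' = 47 8d 00 00 00.
K' ⊕ ipad = 71 bb 36 36 36.  K' ⊕ opad = 1b d1 5c 5c 5c.
Inner input = (K'⊕ipad) ∥ m = 71 bb 36 36 36 ∥ 0c 9b fa e5 46.
Inner hash: sum = 113+187+54+54+54+12+155+250+229+70 = 1178 → 04 9a.
Outer input = (K'⊕opad) ∥ inner = 1b d1 5c 5c 5c ∥ 04 9a.
Outer hash (tag): sum = 27+209+92+92+92+4+154 = 670 → 02 9e.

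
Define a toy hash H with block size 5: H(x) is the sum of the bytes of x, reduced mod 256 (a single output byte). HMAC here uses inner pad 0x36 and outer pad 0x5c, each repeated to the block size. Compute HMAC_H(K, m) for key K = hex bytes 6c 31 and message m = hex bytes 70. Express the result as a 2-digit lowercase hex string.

24

Key hex bytes 6c 31 is 2 bytes ≤ B = 5; zero-pad to 5 bytes: K' = 6c 31 00 00 00.
K' ⊕ ipad = 5a 07 36 36 36.  K' ⊕ opad = 30 6d 5c 5c 5c.
Inner input = (K'⊕ipad) ∥ m = 5a 07 36 36 36 ∥ 70.
Inner hash: sum = 90+7+54+54+54+112 = 371; mod 256 = 115 → 73.
Outer input = (K'⊕opad) ∥ inner = 30 6d 5c 5c 5c ∥ 73.
Outer hash (tag): sum = 48+109+92+92+92+115 = 548; mod 256 = 36 → 24.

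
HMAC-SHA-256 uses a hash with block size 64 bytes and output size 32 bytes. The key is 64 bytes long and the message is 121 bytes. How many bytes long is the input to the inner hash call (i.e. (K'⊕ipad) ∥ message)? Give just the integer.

185

Key is 64 ≤ 64 bytes, zero-padded: |K'| = 64.
Inner input = (K'⊕ipad) ∥ m → 64 + 121 = 185 bytes.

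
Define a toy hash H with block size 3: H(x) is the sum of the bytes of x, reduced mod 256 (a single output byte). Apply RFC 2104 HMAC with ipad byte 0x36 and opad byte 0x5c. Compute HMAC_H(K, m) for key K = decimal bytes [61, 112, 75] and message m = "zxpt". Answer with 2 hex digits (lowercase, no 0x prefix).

Key decimal bytes [61, 112, 75] = 3d 70 4b is exactly B = 3 bytes: K' = 3d 70 4b.
K' ⊕ ipad = 0b 46 7d.  K' ⊕ opad = 61 2c 17.
Inner input = (K'⊕ipad) ∥ m = 0b 46 7d ∥ 7a 78 70 74.
Inner hash: sum = 11+70+125+122+120+112+116 = 676; mod 256 = 164 → a4.
Outer input = (K'⊕opad) ∥ inner = 61 2c 17 ∥ a4.
Outer hash (tag): sum = 97+44+23+164 = 328; mod 256 = 72 → 48.

48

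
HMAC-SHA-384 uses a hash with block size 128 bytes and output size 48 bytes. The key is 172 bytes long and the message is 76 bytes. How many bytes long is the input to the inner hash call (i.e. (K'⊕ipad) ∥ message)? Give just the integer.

Key is 172 > 128 bytes, so it is hashed to 48 bytes then zero-padded to 128: |K'| = 128.
Inner input = (K'⊕ipad) ∥ m → 128 + 76 = 204 bytes.

204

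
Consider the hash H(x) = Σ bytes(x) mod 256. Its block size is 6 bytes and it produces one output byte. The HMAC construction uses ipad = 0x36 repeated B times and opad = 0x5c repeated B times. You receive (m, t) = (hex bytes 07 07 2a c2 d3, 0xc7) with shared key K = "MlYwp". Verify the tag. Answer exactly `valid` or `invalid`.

Key "MlYwp" = 4d 6c 59 77 70 is 5 bytes ≤ B = 6; zero-pad to 6 bytes: K' = 4d 6c 59 77 70 00.
K' ⊕ ipad = 7b 5a 6f 41 46 36; K' ⊕ opad = 11 30 05 2b 2c 5c.
Inner hash: sum = 123+90+111+65+70+54+7+7+42+194+211 = 974; mod 256 = 206 → ce.
Outer hash (recomputed tag): sum = 17+48+5+43+44+92+206 = 455; mod 256 = 199 → c7.
Recomputed tag = c7; claimed = c7 → match.

valid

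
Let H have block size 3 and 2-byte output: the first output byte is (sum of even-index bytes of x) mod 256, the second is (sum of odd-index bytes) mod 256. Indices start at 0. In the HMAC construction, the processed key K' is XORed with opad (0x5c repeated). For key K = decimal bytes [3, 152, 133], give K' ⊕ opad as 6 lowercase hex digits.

5fc4d9

Key decimal bytes [3, 152, 133] = 03 98 85 is exactly B = 3 bytes: K' = 03 98 85.
XOR each byte with 0x5c: 03⊕5c=5f, 98⊕5c=c4, 85⊕5c=d9.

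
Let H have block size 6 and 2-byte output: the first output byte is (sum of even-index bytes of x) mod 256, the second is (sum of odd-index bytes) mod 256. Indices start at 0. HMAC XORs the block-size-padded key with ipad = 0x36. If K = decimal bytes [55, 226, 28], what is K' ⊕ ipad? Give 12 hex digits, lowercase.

Key decimal bytes [55, 226, 28] = 37 e2 1c is 3 bytes ≤ B = 6; zero-pad to 6 bytes: K' = 37 e2 1c 00 00 00.
XOR each byte with 0x36: 37⊕36=01, e2⊕36=d4, 1c⊕36=2a, 00⊕36=36, 00⊕36=36, 00⊕36=36.

01d42a363636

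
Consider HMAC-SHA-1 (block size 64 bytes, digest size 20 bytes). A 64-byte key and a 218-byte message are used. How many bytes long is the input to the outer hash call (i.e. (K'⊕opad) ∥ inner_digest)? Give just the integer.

84

Key is 64 ≤ 64 bytes, zero-padded: |K'| = 64.
Outer input = (K'⊕opad) ∥ H(inner) → 64 + 20 = 84 bytes.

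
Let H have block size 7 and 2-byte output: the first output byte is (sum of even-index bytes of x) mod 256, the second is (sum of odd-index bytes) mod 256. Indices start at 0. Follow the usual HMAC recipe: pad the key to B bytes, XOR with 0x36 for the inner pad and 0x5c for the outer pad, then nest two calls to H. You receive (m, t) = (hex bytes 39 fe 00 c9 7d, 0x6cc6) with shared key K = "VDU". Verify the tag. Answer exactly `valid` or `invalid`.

Key "VDU" = 56 44 55 is 3 bytes ≤ B = 7; zero-pad to 7 bytes: K' = 56 44 55 00 00 00 00.
K' ⊕ ipad = 60 72 63 36 36 36 36; K' ⊕ opad = 0a 18 09 5c 5c 5c 5c.
Inner hash: even-index sum = 758 mod 256 = 246; odd-index sum = 404 mod 256 = 148 → f6 94.
Outer hash (recomputed tag): even-index sum = 351 mod 256 = 95; odd-index sum = 454 mod 256 = 198 → 5f c6.
Recomputed tag = 5fc6; claimed = 6cc6 → mismatch.

invalid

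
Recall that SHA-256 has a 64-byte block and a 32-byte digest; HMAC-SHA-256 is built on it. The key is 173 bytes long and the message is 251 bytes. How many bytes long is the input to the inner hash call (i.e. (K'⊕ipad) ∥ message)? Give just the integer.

315

Key is 173 > 64 bytes, so it is hashed to 32 bytes then zero-padded to 64: |K'| = 64.
Inner input = (K'⊕ipad) ∥ m → 64 + 251 = 315 bytes.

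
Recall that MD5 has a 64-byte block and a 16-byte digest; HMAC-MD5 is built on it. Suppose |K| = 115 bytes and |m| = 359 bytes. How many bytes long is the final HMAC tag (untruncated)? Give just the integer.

The tag is one MD5 digest: 16 bytes.

16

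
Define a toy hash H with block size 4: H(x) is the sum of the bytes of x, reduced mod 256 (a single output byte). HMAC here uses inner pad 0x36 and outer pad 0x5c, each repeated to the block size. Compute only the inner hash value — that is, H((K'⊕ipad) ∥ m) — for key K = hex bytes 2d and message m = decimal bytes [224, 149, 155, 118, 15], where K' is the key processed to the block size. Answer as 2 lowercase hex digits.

Key hex bytes 2d is 1 byte ≤ B = 4; zero-pad to 4 bytes: K' = 2d 00 00 00.
K' ⊕ ipad = 1b 36 36 36.
Inner input = 1b 36 36 36 ∥ e0 95 9b 76 0f.
Inner hash: sum = 27+54+54+54+224+149+155+118+15 = 850; mod 256 = 82 → 52.

52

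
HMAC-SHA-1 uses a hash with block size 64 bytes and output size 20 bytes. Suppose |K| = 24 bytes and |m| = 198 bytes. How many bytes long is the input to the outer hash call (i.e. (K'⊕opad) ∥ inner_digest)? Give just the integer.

Key is 24 ≤ 64 bytes, zero-padded: |K'| = 64.
Outer input = (K'⊕opad) ∥ H(inner) → 64 + 20 = 84 bytes.

84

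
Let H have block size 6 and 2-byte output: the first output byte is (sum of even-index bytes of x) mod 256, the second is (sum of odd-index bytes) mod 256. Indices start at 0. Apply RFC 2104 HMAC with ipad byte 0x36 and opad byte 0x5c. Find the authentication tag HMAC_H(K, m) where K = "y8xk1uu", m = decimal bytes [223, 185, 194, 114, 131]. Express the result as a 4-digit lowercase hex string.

Key "y8xk1uu" = 79 38 78 6b 31 75 75 is 7 bytes > B = 6, so hash it first: H(key) = 97 18, then zero-pad to 6 bytes: K' = 97 18 00 00 00 00.
K' ⊕ ipad = a1 2e 36 36 36 36.  K' ⊕ opad = cb 44 5c 5c 5c 5c.
Inner input = (K'⊕ipad) ∥ m = a1 2e 36 36 36 36 ∥ df b9 c2 72 83.
Inner hash: even-index sum = 817 mod 256 = 49; odd-index sum = 453 mod 256 = 197 → 31 c5.
Outer input = (K'⊕opad) ∥ inner = cb 44 5c 5c 5c 5c ∥ 31 c5.
Outer hash (tag): even-index sum = 436 mod 256 = 180; odd-index sum = 449 mod 256 = 193 → b4 c1.

b4c1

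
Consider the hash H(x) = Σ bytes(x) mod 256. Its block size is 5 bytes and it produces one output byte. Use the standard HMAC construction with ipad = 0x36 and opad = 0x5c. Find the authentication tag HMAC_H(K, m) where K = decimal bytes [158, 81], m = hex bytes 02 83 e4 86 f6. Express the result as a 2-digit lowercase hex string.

Key decimal bytes [158, 81] = 9e 51 is 2 bytes ≤ B = 5; zero-pad to 5 bytes: K' = 9e 51 00 00 00.
K' ⊕ ipad = a8 67 36 36 36.  K' ⊕ opad = c2 0d 5c 5c 5c.
Inner input = (K'⊕ipad) ∥ m = a8 67 36 36 36 ∥ 02 83 e4 86 f6.
Inner hash: sum = 168+103+54+54+54+2+131+228+134+246 = 1174; mod 256 = 150 → 96.
Outer input = (K'⊕opad) ∥ inner = c2 0d 5c 5c 5c ∥ 96.
Outer hash (tag): sum = 194+13+92+92+92+150 = 633; mod 256 = 121 → 79.

79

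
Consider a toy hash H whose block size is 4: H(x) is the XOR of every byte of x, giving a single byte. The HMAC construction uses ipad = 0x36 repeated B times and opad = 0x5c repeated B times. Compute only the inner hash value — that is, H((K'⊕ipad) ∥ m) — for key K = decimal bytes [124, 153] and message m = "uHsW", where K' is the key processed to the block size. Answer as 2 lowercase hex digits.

fc

Key decimal bytes [124, 153] = 7c 99 is 2 bytes ≤ B = 4; zero-pad to 4 bytes: K' = 7c 99 00 00.
K' ⊕ ipad = 4a af 36 36.
Inner input = 4a af 36 36 ∥ 75 48 73 57.
Inner hash: XOR 4a⊕af⊕36⊕36⊕75⊕48⊕73⊕57 = fc.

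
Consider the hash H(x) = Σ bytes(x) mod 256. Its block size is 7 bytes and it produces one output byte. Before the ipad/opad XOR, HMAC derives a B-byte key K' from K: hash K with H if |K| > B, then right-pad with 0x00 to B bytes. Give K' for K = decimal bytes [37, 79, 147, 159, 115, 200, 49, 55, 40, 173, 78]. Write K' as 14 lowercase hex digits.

6c000000000000

|K| = 11 > B = 7, so first hash the key.
H(K): sum = 37+79+147+159+115+200+49+55+40+173+78 = 1132; mod 256 = 108 → 6c.
Zero-pad H(K) = 6c to 7 bytes: K' = 6c 00 00 00 00 00 00.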